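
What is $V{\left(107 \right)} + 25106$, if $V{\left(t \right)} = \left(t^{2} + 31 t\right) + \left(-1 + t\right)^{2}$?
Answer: $51108$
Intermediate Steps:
$V{\left(t \right)} = t^{2} + \left(-1 + t\right)^{2} + 31 t$
$V{\left(107 \right)} + 25106 = \left(1 + 2 \cdot 107^{2} + 29 \cdot 107\right) + 25106 = \left(1 + 2 \cdot 11449 + 3103\right) + 25106 = \left(1 + 22898 + 3103\right) + 25106 = 26002 + 25106 = 51108$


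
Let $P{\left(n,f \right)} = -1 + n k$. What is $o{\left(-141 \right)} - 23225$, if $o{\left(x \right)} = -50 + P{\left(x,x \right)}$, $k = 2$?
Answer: $-23558$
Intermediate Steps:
$P{\left(n,f \right)} = -1 + 2 n$ ($P{\left(n,f \right)} = -1 + n 2 = -1 + 2 n$)
$o{\left(x \right)} = -51 + 2 x$ ($o{\left(x \right)} = -50 + \left(-1 + 2 x\right) = -51 + 2 x$)
$o{\left(-141 \right)} - 23225 = \left(-51 + 2 \left(-141\right)\right) - 23225 = \left(-51 - 282\right) - 23225 = -333 - 23225 = -23558$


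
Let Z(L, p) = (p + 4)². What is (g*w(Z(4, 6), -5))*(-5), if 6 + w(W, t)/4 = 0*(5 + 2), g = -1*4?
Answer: -480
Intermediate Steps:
Z(L, p) = (4 + p)²
g = -4
w(W, t) = -24 (w(W, t) = -24 + 4*(0*(5 + 2)) = -24 + 4*(0*7) = -24 + 4*0 = -24 + 0 = -24)
(g*w(Z(4, 6), -5))*(-5) = -4*(-24)*(-5) = 96*(-5) = -480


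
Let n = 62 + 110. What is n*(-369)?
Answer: -63468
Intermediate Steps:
n = 172
n*(-369) = 172*(-369) = -63468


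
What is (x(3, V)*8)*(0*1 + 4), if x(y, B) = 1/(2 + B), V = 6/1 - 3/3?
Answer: 32/7 ≈ 4.5714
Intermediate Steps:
V = 5 (V = 6*1 - 3*1/3 = 6 - 1 = 5)
(x(3, V)*8)*(0*1 + 4) = (8/(2 + 5))*(0*1 + 4) = (8/7)*(0 + 4) = ((1/7)*8)*4 = (8/7)*4 = 32/7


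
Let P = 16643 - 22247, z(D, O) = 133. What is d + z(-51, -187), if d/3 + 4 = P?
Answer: -16691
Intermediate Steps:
P = -5604
d = -16824 (d = -12 + 3*(-5604) = -12 - 16812 = -16824)
d + z(-51, -187) = -16824 + 133 = -16691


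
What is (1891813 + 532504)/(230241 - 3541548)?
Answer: -2424317/3311307 ≈ -0.73213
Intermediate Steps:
(1891813 + 532504)/(230241 - 3541548) = 2424317/(-3311307) = 2424317*(-1/3311307) = -2424317/3311307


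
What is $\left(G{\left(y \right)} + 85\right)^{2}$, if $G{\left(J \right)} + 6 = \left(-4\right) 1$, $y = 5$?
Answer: $5625$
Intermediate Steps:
$G{\left(J \right)} = -10$ ($G{\left(J \right)} = -6 - 4 = -10$)
$\left(G{\left(y \right)} + 85\right)^{2} = \left(-10 + 85\right)^{2} = 75^{2} = 5625$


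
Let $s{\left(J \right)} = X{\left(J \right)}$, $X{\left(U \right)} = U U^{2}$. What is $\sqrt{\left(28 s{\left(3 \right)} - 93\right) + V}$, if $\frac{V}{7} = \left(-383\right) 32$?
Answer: $i \sqrt{85129} \approx 291.77 i$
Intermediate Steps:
$V = -85792$ ($V = 7 \left(\left(-383\right) 32\right) = 7 \left(-12256\right) = -85792$)
$X{\left(U \right)} = U^{3}$
$s{\left(J \right)} = J^{3}$
$\sqrt{\left(28 s{\left(3 \right)} - 93\right) + V} = \sqrt{\left(28 \cdot 3^{3} - 93\right) - 85792} = \sqrt{\left(28 \cdot 27 - 93\right) - 85792} = \sqrt{\left(756 - 93\right) - 85792} = \sqrt{663 - 85792} = \sqrt{-85129} = i \sqrt{85129}$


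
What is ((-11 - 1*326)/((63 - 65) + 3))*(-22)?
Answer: 7414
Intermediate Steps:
((-11 - 1*326)/((63 - 65) + 3))*(-22) = ((-11 - 326)/(-2 + 3))*(-22) = -337/1*(-22) = -337*1*(-22) = -337*(-22) = 7414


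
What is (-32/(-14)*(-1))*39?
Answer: -624/7 ≈ -89.143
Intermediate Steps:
(-32/(-14)*(-1))*39 = (-32*(-1/14)*(-1))*39 = ((16/7)*(-1))*39 = -16/7*39 = -624/7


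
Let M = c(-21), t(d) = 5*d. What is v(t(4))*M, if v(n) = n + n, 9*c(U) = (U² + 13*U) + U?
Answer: 1960/3 ≈ 653.33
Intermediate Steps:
c(U) = U²/9 + 14*U/9 (c(U) = ((U² + 13*U) + U)/9 = (U² + 14*U)/9 = U²/9 + 14*U/9)
v(n) = 2*n
M = 49/3 (M = (⅑)*(-21)*(14 - 21) = (⅑)*(-21)*(-7) = 49/3 ≈ 16.333)
v(t(4))*M = (2*(5*4))*(49/3) = (2*20)*(49/3) = 40*(49/3) = 1960/3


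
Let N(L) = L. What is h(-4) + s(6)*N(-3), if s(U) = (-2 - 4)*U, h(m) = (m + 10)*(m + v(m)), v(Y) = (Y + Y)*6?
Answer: -204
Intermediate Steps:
v(Y) = 12*Y (v(Y) = (2*Y)*6 = 12*Y)
h(m) = 13*m*(10 + m) (h(m) = (m + 10)*(m + 12*m) = (10 + m)*(13*m) = 13*m*(10 + m))
s(U) = -6*U
h(-4) + s(6)*N(-3) = 13*(-4)*(10 - 4) - 6*6*(-3) = 13*(-4)*6 - 36*(-3) = -312 + 108 = -204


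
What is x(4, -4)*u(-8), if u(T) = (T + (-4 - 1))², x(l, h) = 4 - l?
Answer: 0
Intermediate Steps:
u(T) = (-5 + T)² (u(T) = (T - 5)² = (-5 + T)²)
x(4, -4)*u(-8) = (4 - 1*4)*(-5 - 8)² = (4 - 4)*(-13)² = 0*169 = 0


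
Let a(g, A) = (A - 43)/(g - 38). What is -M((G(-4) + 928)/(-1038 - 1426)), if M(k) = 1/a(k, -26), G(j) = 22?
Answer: -47291/85008 ≈ -0.55631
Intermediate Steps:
a(g, A) = (-43 + A)/(-38 + g)
M(k) = 38/69 - k/69 (M(k) = 1/((-43 - 26)/(-38 + k)) = 1/(-69/(-38 + k)) = 38/69 - k/69)
-M((G(-4) + 928)/(-1038 - 1426)) = -(38/69 - (22 + 928)/(69*(-1038 - 1426))) = -(38/69 - 950/(69*(-2464))) = -(38/69 - 950*(-1)/(69*2464)) = -(38/69 - 1/69*(-475/1232)) = -(38/69 + 475/85008) = -1*47291/85008 = -47291/85008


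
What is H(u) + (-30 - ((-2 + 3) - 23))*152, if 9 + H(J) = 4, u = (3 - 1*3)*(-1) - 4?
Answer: -1221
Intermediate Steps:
u = -4 (u = (3 - 3)*(-1) - 4 = 0*(-1) - 4 = 0 - 4 = -4)
H(J) = -5 (H(J) = -9 + 4 = -5)
H(u) + (-30 - ((-2 + 3) - 23))*152 = -5 + (-30 - ((-2 + 3) - 23))*152 = -5 + (-30 - (1 - 23))*152 = -5 + (-30 - 1*(-22))*152 = -5 + (-30 + 22)*152 = -5 - 8*152 = -5 - 1216 = -1221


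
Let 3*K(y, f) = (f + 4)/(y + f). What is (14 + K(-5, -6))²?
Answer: 215296/1089 ≈ 197.70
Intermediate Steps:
K(y, f) = (4 + f)/(3*(f + y)) (K(y, f) = ((f + 4)/(y + f))/3 = ((4 + f)/(f + y))/3 = (4 + f)/(3*(f + y)))
(14 + K(-5, -6))² = (14 + (4 - 6)/(3*(-6 - 5)))² = (14 + (⅓)*(-2)/(-11))² = (14 + (⅓)*(-1/11)*(-2))² = (14 + 2/33)² = (464/33)² = 215296/1089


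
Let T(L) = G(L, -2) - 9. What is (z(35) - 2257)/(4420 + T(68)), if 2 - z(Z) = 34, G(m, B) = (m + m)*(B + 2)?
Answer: -2289/4411 ≈ -0.51893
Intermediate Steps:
G(m, B) = 2*m*(2 + B) (G(m, B) = (2*m)*(2 + B) = 2*m*(2 + B))
z(Z) = -32 (z(Z) = 2 - 1*34 = 2 - 34 = -32)
T(L) = -9 (T(L) = 2*L*(2 - 2) - 9 = 2*L*0 - 9 = 0 - 9 = -9)
(z(35) - 2257)/(4420 + T(68)) = (-32 - 2257)/(4420 - 9) = -2289/4411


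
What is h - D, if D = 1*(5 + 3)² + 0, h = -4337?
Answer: -4401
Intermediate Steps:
D = 64 (D = 1*8² + 0 = 1*64 + 0 = 64 + 0 = 64)
h - D = -4337 - 1*64 = -4337 - 64 = -4401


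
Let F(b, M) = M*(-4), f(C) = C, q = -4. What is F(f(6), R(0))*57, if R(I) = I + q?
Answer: 912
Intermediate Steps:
R(I) = -4 + I (R(I) = I - 4 = -4 + I)
F(b, M) = -4*M
F(f(6), R(0))*57 = -4*(-4 + 0)*57 = -4*(-4)*57 = 16*57 = 912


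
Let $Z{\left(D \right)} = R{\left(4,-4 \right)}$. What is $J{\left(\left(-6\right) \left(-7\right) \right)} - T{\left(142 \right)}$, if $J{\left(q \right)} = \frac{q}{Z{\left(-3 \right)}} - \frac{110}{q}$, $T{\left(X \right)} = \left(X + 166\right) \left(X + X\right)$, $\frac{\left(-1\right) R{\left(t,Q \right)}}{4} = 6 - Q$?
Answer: $- \frac{36739781}{420} \approx -87476.0$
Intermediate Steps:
$R{\left(t,Q \right)} = -24 + 4 Q$ ($R{\left(t,Q \right)} = - 4 \left(6 - Q\right) = -24 + 4 Q$)
$Z{\left(D \right)} = -40$ ($Z{\left(D \right)} = -24 + 4 \left(-4\right) = -24 - 16 = -40$)
$T{\left(X \right)} = 2 X \left(166 + X\right)$ ($T{\left(X \right)} = \left(166 + X\right) 2 X = 2 X \left(166 + X\right)$)
$J{\left(q \right)} = - \frac{110}{q} - \frac{q}{40}$ ($J{\left(q \right)} = \frac{q}{-40} - \frac{110}{q} = q \left(- \frac{1}{40}\right) - \frac{110}{q} = - \frac{q}{40} - \frac{110}{q} = - \frac{110}{q} - \frac{q}{40}$)
$J{\left(\left(-6\right) \left(-7\right) \right)} - T{\left(142 \right)} = \left(- \frac{110}{\left(-6\right) \left(-7\right)} - \frac{\left(-6\right) \left(-7\right)}{40}\right) - 2 \cdot 142 \left(166 + 142\right) = \left(- \frac{110}{42} - \frac{21}{20}\right) - 2 \cdot 142 \cdot 308 = \left(\left(-110\right) \frac{1}{42} - \frac{21}{20}\right) - 87472 = \left(- \frac{55}{21} - \frac{21}{20}\right) - 87472 = - \frac{1541}{420} - 87472 = - \frac{36739781}{420}$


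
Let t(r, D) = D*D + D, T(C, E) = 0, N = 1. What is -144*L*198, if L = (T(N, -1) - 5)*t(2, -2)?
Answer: 285120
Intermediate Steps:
t(r, D) = D + D² (t(r, D) = D² + D = D + D²)
L = -10 (L = (0 - 5)*(-2*(1 - 2)) = -(-10)*(-1) = -5*2 = -10)
-144*L*198 = -144*(-10)*198 = 1440*198 = 285120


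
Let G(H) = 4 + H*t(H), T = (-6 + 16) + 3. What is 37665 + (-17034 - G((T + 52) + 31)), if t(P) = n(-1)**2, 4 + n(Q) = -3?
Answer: 15923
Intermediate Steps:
n(Q) = -7 (n(Q) = -4 - 3 = -7)
T = 13 (T = 10 + 3 = 13)
t(P) = 49 (t(P) = (-7)**2 = 49)
G(H) = 4 + 49*H (G(H) = 4 + H*49 = 4 + 49*H)
37665 + (-17034 - G((T + 52) + 31)) = 37665 + (-17034 - (4 + 49*((13 + 52) + 31))) = 37665 + (-17034 - (4 + 49*(65 + 31))) = 37665 + (-17034 - (4 + 49*96)) = 37665 + (-17034 - (4 + 4704)) = 37665 + (-17034 - 1*4708) = 37665 + (-17034 - 4708) = 37665 - 21742 = 15923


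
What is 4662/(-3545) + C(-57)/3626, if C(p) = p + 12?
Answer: -17063937/12854170 ≈ -1.3275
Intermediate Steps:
C(p) = 12 + p
4662/(-3545) + C(-57)/3626 = 4662/(-3545) + (12 - 57)/3626 = 4662*(-1/3545) - 45*1/3626 = -4662/3545 - 45/3626 = -17063937/12854170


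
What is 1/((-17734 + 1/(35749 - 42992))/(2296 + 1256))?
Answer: -25727136/128447363 ≈ -0.20029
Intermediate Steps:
1/((-17734 + 1/(35749 - 42992))/(2296 + 1256)) = 1/((-17734 + 1/(-7243))/3552) = 1/((-17734 - 1/7243)*(1/3552)) = 1/(-128447363/7243*1/3552) = 1/(-128447363/25727136) = -25727136/128447363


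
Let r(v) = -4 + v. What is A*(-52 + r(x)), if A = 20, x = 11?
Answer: -900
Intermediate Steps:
A*(-52 + r(x)) = 20*(-52 + (-4 + 11)) = 20*(-52 + 7) = 20*(-45) = -900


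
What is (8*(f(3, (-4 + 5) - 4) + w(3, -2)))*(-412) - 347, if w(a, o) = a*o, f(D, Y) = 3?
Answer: 9541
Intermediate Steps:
(8*(f(3, (-4 + 5) - 4) + w(3, -2)))*(-412) - 347 = (8*(3 + 3*(-2)))*(-412) - 347 = (8*(3 - 6))*(-412) - 347 = (8*(-3))*(-412) - 347 = -24*(-412) - 347 = 9888 - 347 = 9541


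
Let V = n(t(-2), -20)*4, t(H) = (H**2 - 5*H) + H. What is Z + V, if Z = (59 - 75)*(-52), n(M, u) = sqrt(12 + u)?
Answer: 832 + 8*I*sqrt(2) ≈ 832.0 + 11.314*I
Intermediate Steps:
t(H) = H**2 - 4*H
V = 8*I*sqrt(2) (V = sqrt(12 - 20)*4 = sqrt(-8)*4 = (2*I*sqrt(2))*4 = 8*I*sqrt(2) ≈ 11.314*I)
Z = 832 (Z = -16*(-52) = 832)
Z + V = 832 + 8*I*sqrt(2)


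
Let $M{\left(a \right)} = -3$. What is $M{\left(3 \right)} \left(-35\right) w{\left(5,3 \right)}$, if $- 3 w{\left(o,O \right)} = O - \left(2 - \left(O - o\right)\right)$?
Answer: $35$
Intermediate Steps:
$w{\left(o,O \right)} = \frac{2}{3} - \frac{2 O}{3} + \frac{o}{3}$ ($w{\left(o,O \right)} = - \frac{O - \left(2 - \left(O - o\right)\right)}{3} = - \frac{O - \left(2 + o - O\right)}{3} = - \frac{-2 - o + 2 O}{3} = \frac{2}{3} - \frac{2 O}{3} + \frac{o}{3}$)
$M{\left(3 \right)} \left(-35\right) w{\left(5,3 \right)} = \left(-3\right) \left(-35\right) \left(\frac{2}{3} - 2 + \frac{1}{3} \cdot 5\right) = 105 \left(\frac{2}{3} - 2 + \frac{5}{3}\right) = 105 \cdot \frac{1}{3} = 35$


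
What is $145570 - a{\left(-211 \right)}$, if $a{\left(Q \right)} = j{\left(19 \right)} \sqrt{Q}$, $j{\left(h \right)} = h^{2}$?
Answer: $145570 - 361 i \sqrt{211} \approx 1.4557 \cdot 10^{5} - 5243.8 i$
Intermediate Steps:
$a{\left(Q \right)} = 361 \sqrt{Q}$ ($a{\left(Q \right)} = 19^{2} \sqrt{Q} = 361 \sqrt{Q}$)
$145570 - a{\left(-211 \right)} = 145570 - 361 \sqrt{-211} = 145570 - 361 i \sqrt{211}$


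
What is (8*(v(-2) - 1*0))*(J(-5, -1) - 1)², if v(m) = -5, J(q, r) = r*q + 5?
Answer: -3240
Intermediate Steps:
J(q, r) = 5 + q*r (J(q, r) = q*r + 5 = 5 + q*r)
(8*(v(-2) - 1*0))*(J(-5, -1) - 1)² = (8*(-5 - 1*0))*((5 - 5*(-1)) - 1)² = (8*(-5 + 0))*((5 + 5) - 1)² = (8*(-5))*(10 - 1)² = -40*9² = -40*81 = -3240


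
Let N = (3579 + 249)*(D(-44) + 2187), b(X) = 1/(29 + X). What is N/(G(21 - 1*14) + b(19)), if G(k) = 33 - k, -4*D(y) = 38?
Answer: 400102560/1249 ≈ 3.2034e+5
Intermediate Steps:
D(y) = -19/2 (D(y) = -¼*38 = -19/2)
N = 8335470 (N = (3579 + 249)*(-19/2 + 2187) = 3828*(4355/2) = 8335470)
N/(G(21 - 1*14) + b(19)) = 8335470/((33 - (21 - 1*14)) + 1/(29 + 19)) = 8335470/((33 - (21 - 14)) + 1/48) = 8335470/((33 - 1*7) + 1/48) = 8335470/((33 - 7) + 1/48) = 8335470/(26 + 1/48) = 8335470/(1249/48) = 8335470*(48/1249) = 400102560/1249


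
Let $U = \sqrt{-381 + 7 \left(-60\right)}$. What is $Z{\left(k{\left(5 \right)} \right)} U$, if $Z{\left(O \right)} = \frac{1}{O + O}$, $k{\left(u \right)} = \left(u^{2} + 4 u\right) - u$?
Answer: $\frac{3 i \sqrt{89}}{80} \approx 0.35377 i$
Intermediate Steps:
$U = 3 i \sqrt{89}$ ($U = \sqrt{-381 - 420} = \sqrt{-801} = 3 i \sqrt{89} \approx 28.302 i$)
$k{\left(u \right)} = u^{2} + 3 u$
$Z{\left(O \right)} = \frac{1}{2 O}$
$Z{\left(k{\left(5 \right)} \right)} U = \frac{1}{2 \cdot 5 \left(3 + 5\right)} 3 i \sqrt{89} = \frac{1}{2 \cdot 5 \cdot 8} \cdot 3 i \sqrt{89} = \frac{1}{2 \cdot 40} \cdot 3 i \sqrt{89} = \frac{1}{2} \cdot \frac{1}{40} \cdot 3 i \sqrt{89} = \frac{3 i \sqrt{89}}{80}$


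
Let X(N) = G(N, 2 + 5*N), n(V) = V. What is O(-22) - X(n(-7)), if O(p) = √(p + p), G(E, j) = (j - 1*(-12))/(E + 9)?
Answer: 21/2 + 2*I*√11 ≈ 10.5 + 6.6332*I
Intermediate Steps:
G(E, j) = (12 + j)/(9 + E) (G(E, j) = (j + 12)/(9 + E) = (12 + j)/(9 + E))
O(p) = √2*√p (O(p) = √(2*p) = √2*√p)
X(N) = (14 + 5*N)/(9 + N) (X(N) = (12 + (2 + 5*N))/(9 + N) = (14 + 5*N)/(9 + N))
O(-22) - X(n(-7)) = √2*√(-22) - (14 + 5*(-7))/(9 - 7) = √2*(I*√22) - (14 - 35)/2 = 2*I*√11 - (-21)/2 = 2*I*√11 - 1*(-21/2) = 2*I*√11 + 21/2 = 21/2 + 2*I*√11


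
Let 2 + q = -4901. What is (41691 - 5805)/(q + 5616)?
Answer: 35886/713 ≈ 50.331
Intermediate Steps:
q = -4903 (q = -2 - 4901 = -4903)
(41691 - 5805)/(q + 5616) = (41691 - 5805)/(-4903 + 5616) = 35886/713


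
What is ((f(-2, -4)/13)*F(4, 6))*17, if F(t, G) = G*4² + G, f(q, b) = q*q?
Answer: 6936/13 ≈ 533.54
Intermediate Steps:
f(q, b) = q²
F(t, G) = 17*G (F(t, G) = G*16 + G = 16*G + G = 17*G)
((f(-2, -4)/13)*F(4, 6))*17 = (((-2)²/13)*(17*6))*17 = ((4*(1/13))*102)*17 = ((4/13)*102)*17 = (408/13)*17 = 6936/13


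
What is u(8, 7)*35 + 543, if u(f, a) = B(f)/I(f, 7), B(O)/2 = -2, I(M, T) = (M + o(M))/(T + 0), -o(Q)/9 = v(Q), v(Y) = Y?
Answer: 8933/16 ≈ 558.31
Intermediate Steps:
o(Q) = -9*Q
I(M, T) = -8*M/T (I(M, T) = (M - 9*M)/(T + 0) = (-8*M)/T = -8*M/T)
B(O) = -4 (B(O) = 2*(-2) = -4)
u(f, a) = 7/(2*f) (u(f, a) = -4*(-7/(8*f)) = -(-7)/(2*f) = 7/(2*f))
u(8, 7)*35 + 543 = ((7/2)/8)*35 + 543 = ((7/2)*(⅛))*35 + 543 = (7/16)*35 + 543 = 245/16 + 543 = 8933/16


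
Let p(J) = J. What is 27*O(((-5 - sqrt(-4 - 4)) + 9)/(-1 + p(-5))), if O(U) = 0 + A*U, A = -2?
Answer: 36 - 18*I*sqrt(2) ≈ 36.0 - 25.456*I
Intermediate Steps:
O(U) = -2*U (O(U) = 0 - 2*U = -2*U)
27*O(((-5 - sqrt(-4 - 4)) + 9)/(-1 + p(-5))) = 27*(-2*((-5 - sqrt(-4 - 4)) + 9)/(-1 - 5)) = 27*(-2*((-5 - sqrt(-8)) + 9)/(-6)) = 27*(-2*((-5 - 2*I*sqrt(2)) + 9)*(-1)/6) = 27*(-2*(4 - 2*I*sqrt(2))*(-1)/6) = 27*(-2*(-2/3 + I*sqrt(2)/3)) = 27*(4/3 - 2*I*sqrt(2)/3) = 36 - 18*I*sqrt(2)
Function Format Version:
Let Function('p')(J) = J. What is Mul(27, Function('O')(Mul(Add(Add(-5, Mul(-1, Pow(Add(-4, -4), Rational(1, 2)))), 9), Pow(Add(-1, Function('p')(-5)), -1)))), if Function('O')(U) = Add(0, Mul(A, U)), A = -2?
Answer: Add(36, Mul(-18, I, Pow(2, Rational(1, 2)))) ≈ Add(36.000, Mul(-25.456, I))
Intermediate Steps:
Function('O')(U) = Mul(-2, U) (Function('O')(U) = Add(0, Mul(-2, U)) = Mul(-2, U))
Mul(27, Function('O')(Mul(Add(Add(-5, Mul(-1, Pow(Add(-4, -4), Rational(1, 2)))), 9), Pow(Add(-1, Function('p')(-5)), -1)))) = Mul(27, Mul(-2, Mul(Add(Add(-5, Mul(-1, Pow(Add(-4, -4), Rational(1, 2)))), 9), Pow(Add(-1, -5), -1)))) = Mul(27, Mul(-2, Mul(Add(Add(-5, Mul(-1, Pow(-8, Rational(1, 2)))), 9), Pow(-6, -1)))) = Mul(27, Mul(-2, Mul(Add(Add(-5, Mul(-1, Mul(2, I, Pow(2, Rational(1, 2))))), 9), Rational(-1, 6)))) = Mul(27, Mul(-2, Mul(Add(Add(-5, Mul(-2, I, Pow(2, Rational(1, 2)))), 9), Rational(-1, 6)))) = Mul(27, Mul(-2, Mul(Add(4, Mul(-2, I, Pow(2, Rational(1, 2)))), Rational(-1, 6)))) = Mul(27, Mul(-2, Add(Rational(-2, 3), Mul(Rational(1, 3), I, Pow(2, Rational(1, 2)))))) = Mul(27, Add(Rational(4, 3), Mul(Rational(-2, 3), I, Pow(2, Rational(1, 2))))) = Add(36, Mul(-18, I, Pow(2, Rational(1, 2))))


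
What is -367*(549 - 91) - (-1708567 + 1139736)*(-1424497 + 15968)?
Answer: -801215127685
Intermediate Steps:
-367*(549 - 91) - (-1708567 + 1139736)*(-1424497 + 15968) = -367*458 - (-568831)*(-1408529) = -168086 - 1*801214959599 = -168086 - 801214959599 = -801215127685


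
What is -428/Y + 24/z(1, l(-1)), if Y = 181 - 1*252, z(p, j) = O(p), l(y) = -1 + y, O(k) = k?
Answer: 2132/71 ≈ 30.028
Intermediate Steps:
z(p, j) = p
Y = -71 (Y = 181 - 252 = -71)
-428/Y + 24/z(1, l(-1)) = -428/(-71) + 24/1 = -428*(-1/71) + 24*1 = 428/71 + 24 = 2132/71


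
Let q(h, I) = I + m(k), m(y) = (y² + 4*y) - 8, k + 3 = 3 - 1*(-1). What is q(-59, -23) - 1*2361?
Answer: -2387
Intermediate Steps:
k = 1 (k = -3 + (3 - 1*(-1)) = -3 + (3 + 1) = -3 + 4 = 1)
m(y) = -8 + y² + 4*y
q(h, I) = -3 + I (q(h, I) = I + (-8 + 1² + 4*1) = I + (-8 + 1 + 4) = I - 3 = -3 + I)
q(-59, -23) - 1*2361 = (-3 - 23) - 1*2361 = -26 - 2361 = -2387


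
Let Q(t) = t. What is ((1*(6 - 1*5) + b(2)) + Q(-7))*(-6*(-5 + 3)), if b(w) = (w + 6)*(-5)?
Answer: -552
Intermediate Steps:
b(w) = -30 - 5*w (b(w) = (6 + w)*(-5) = -30 - 5*w)
((1*(6 - 1*5) + b(2)) + Q(-7))*(-6*(-5 + 3)) = ((1*(6 - 1*5) + (-30 - 5*2)) - 7)*(-6*(-5 + 3)) = ((1*(6 - 5) + (-30 - 10)) - 7)*(-6*(-2)) = ((1*1 - 40) - 7)*12 = ((1 - 40) - 7)*12 = (-39 - 7)*12 = -46*12 = -552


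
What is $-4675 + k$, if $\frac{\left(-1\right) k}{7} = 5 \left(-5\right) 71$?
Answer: $7750$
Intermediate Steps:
$k = 12425$ ($k = - 7 \cdot 5 \left(-5\right) 71 = - 7 \left(\left(-25\right) 71\right) = \left(-7\right) \left(-1775\right) = 12425$)
$-4675 + k = -4675 + 12425 = 7750$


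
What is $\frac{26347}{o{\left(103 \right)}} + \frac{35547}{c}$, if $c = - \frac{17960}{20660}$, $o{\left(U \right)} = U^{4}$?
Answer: $- \frac{4132874066755325}{101070691138} \approx -40891.0$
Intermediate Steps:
$c = - \frac{898}{1033}$ ($c = \left(-17960\right) \frac{1}{20660} = - \frac{898}{1033} \approx -0.86931$)
$\frac{26347}{o{\left(103 \right)}} + \frac{35547}{c} = \frac{26347}{103^{4}} + \frac{35547}{- \frac{898}{1033}} = \frac{26347}{112550881} + 35547 \left(- \frac{1033}{898}\right) = 26347 \cdot \frac{1}{112550881} - \frac{36720051}{898} = \frac{26347}{112550881} - \frac{36720051}{898} = - \frac{4132874066755325}{101070691138}$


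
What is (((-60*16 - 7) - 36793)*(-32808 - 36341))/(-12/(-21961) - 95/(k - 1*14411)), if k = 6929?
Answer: 429030043462260480/2176079 ≈ 1.9716e+11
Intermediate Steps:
(((-60*16 - 7) - 36793)*(-32808 - 36341))/(-12/(-21961) - 95/(k - 1*14411)) = (((-60*16 - 7) - 36793)*(-32808 - 36341))/(-12/(-21961) - 95/(6929 - 1*14411)) = (((-960 - 7) - 36793)*(-69149))/(-12*(-1/21961) - 95/(6929 - 14411)) = ((-967 - 36793)*(-69149))/(12/21961 - 95/(-7482)) = (-37760*(-69149))/(12/21961 - 95*(-1/7482)) = 2611066240/(12/21961 + 95/7482) = 2611066240/(2176079/164312202) = 2611066240*(164312202/2176079) = 429030043462260480/2176079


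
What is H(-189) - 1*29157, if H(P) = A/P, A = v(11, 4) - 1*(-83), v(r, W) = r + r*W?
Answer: -1836937/63 ≈ -29158.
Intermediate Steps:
v(r, W) = r + W*r
A = 138 (A = 11*(1 + 4) - 1*(-83) = 11*5 + 83 = 55 + 83 = 138)
H(P) = 138/P
H(-189) - 1*29157 = 138/(-189) - 1*29157 = 138*(-1/189) - 29157 = -46/63 - 29157 = -1836937/63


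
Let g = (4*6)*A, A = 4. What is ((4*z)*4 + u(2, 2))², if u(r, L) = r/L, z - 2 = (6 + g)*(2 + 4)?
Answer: 96530625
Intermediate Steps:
g = 96 (g = (4*6)*4 = 24*4 = 96)
z = 614 (z = 2 + (6 + 96)*(2 + 4) = 2 + 102*6 = 2 + 612 = 614)
((4*z)*4 + u(2, 2))² = ((4*614)*4 + 2/2)² = (2456*4 + 2*(½))² = (9824 + 1)² = 9825² = 96530625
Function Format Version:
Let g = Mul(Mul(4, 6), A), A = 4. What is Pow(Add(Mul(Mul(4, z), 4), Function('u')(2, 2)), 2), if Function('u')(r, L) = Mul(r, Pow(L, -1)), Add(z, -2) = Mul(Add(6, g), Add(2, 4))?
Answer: 96530625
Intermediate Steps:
g = 96 (g = Mul(Mul(4, 6), 4) = Mul(24, 4) = 96)
z = 614 (z = Add(2, Mul(Add(6, 96), Add(2, 4))) = Add(2, Mul(102, 6)) = Add(2, 612) = 614)
Pow(Add(Mul(Mul(4, z), 4), Function('u')(2, 2)), 2) = Pow(Add(Mul(Mul(4, 614), 4), Mul(2, Pow(2, -1))), 2) = Pow(Add(Mul(2456, 4), Mul(2, Rational(1, 2))), 2) = Pow(Add(9824, 1), 2) = Pow(9825, 2) = 96530625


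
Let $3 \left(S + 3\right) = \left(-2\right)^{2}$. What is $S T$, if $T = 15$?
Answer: $-25$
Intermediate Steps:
$S = - \frac{5}{3}$ ($S = -3 + \frac{\left(-2\right)^{2}}{3} = -3 + \frac{1}{3} \cdot 4 = -3 + \frac{4}{3} = - \frac{5}{3} \approx -1.6667$)
$S T = \left(- \frac{5}{3}\right) 15 = -25$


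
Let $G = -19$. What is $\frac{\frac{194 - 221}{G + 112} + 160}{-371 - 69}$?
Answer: $- \frac{4951}{13640} \approx -0.36298$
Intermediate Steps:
$\frac{\frac{194 - 221}{G + 112} + 160}{-371 - 69} = \frac{\frac{194 - 221}{-19 + 112} + 160}{-371 - 69} = \frac{- \frac{27}{93} + 160}{-440} = \left(\left(-27\right) \frac{1}{93} + 160\right) \left(- \frac{1}{440}\right) = \left(- \frac{9}{31} + 160\right) \left(- \frac{1}{440}\right) = \frac{4951}{31} \left(- \frac{1}{440}\right) = - \frac{4951}{13640}$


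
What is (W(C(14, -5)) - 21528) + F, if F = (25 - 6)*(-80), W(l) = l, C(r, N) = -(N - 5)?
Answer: -23038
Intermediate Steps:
C(r, N) = 5 - N (C(r, N) = -(-5 + N) = 5 - N)
F = -1520 (F = 19*(-80) = -1520)
(W(C(14, -5)) - 21528) + F = ((5 - 1*(-5)) - 21528) - 1520 = ((5 + 5) - 21528) - 1520 = (10 - 21528) - 1520 = -21518 - 1520 = -23038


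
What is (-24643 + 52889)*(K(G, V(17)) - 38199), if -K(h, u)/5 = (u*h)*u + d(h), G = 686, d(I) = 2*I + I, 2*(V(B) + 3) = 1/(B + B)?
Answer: -2581401982369/1156 ≈ -2.2330e+9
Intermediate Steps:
V(B) = -3 + 1/(4*B) (V(B) = -3 + 1/(2*(B + B)) = -3 + 1/(2*((2*B))) = -3 + (1/(2*B))/2 = -3 + 1/(4*B))
d(I) = 3*I
K(h, u) = -15*h - 5*h*u² (K(h, u) = -5*((u*h)*u + 3*h) = -5*((h*u)*u + 3*h) = -5*(h*u² + 3*h) = -5*(3*h + h*u²) = -15*h - 5*h*u²)
(-24643 + 52889)*(K(G, V(17)) - 38199) = (-24643 + 52889)*(5*686*(-3 - (-3 + (¼)/17)²) - 38199) = 28246*(5*686*(-3 - (-3 + (¼)*(1/17))²) - 38199) = 28246*(5*686*(-3 - (-3 + 1/68)²) - 38199) = 28246*(5*686*(-3 - (-203/68)²) - 38199) = 28246*(5*686*(-3 - 1*41209/4624) - 38199) = 28246*(5*686*(-3 - 41209/4624) - 38199) = 28246*(5*686*(-55081/4624) - 38199) = 28246*(-94463915/2312 - 38199) = 28246*(-182780003/2312) = -2581401982369/1156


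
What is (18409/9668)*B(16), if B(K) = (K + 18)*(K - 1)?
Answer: 4694295/4834 ≈ 971.10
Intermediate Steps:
B(K) = (-1 + K)*(18 + K) (B(K) = (18 + K)*(-1 + K) = (-1 + K)*(18 + K))
(18409/9668)*B(16) = (18409/9668)*(-18 + 16**2 + 17*16) = (18409*(1/9668))*(-18 + 256 + 272) = (18409/9668)*510 = 4694295/4834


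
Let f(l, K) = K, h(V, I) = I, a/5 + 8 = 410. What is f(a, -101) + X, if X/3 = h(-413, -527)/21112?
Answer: -2133893/21112 ≈ -101.07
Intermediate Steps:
a = 2010 (a = -40 + 5*410 = -40 + 2050 = 2010)
X = -1581/21112 (X = 3*(-527/21112) = -1581/21112 ≈ -0.074886)
f(a, -101) + X = -101 - 1581/21112 = -2133893/21112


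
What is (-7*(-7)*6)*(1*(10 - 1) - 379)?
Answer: -108780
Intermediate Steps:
(-7*(-7)*6)*(1*(10 - 1) - 379) = (49*6)*(1*9 - 379) = 294*(9 - 379) = 294*(-370) = -108780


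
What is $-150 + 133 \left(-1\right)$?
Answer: $-283$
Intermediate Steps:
$-150 + 133 \left(-1\right) = -150 - 133 = -283$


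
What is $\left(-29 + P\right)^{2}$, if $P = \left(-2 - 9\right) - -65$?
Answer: $625$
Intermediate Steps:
$P = 54$ ($P = -11 + 65 = 54$)
$\left(-29 + P\right)^{2} = \left(-29 + 54\right)^{2} = 25^{2} = 625$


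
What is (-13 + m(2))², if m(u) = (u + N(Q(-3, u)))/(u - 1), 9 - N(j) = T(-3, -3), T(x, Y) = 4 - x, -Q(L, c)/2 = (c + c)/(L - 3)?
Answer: 81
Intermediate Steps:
Q(L, c) = -4*c/(-3 + L) (Q(L, c) = -2*(c + c)/(L - 3) = -2*2*c/(-3 + L) = -4*c/(-3 + L))
N(j) = 2 (N(j) = 9 - (4 - 1*(-3)) = 9 - (4 + 3) = 9 - 1*7 = 9 - 7 = 2)
m(u) = (2 + u)/(-1 + u) (m(u) = (u + 2)/(u - 1) = (2 + u)/(-1 + u))
(-13 + m(2))² = (-13 + (2 + 2)/(-1 + 2))² = (-13 + 4/1)² = (-13 + 1*4)² = (-13 + 4)² = (-9)² = 81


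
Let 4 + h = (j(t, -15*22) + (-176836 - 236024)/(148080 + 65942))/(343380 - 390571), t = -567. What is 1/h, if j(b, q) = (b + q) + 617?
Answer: -5049956101/20169654894 ≈ -0.25037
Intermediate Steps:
j(b, q) = 617 + b + q
h = -20169654894/5049956101 (h = -4 + ((617 - 567 - 15*22) + (-176836 - 236024)/(148080 + 65942))/(343380 - 390571) = -4 + ((617 - 567 - 330) - 412860/214022)/(-47191) = -4 + (-280 - 412860*1/214022)*(-1/47191) = -4 + (-280 - 206430/107011)*(-1/47191) = -4 - 30169510/107011*(-1/47191) = -4 + 30169510/5049956101 = -20169654894/5049956101 ≈ -3.9940)
1/h = 1/(-20169654894/5049956101) = -5049956101/20169654894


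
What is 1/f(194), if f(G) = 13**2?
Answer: 1/169 ≈ 0.0059172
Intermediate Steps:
f(G) = 169
1/f(194) = 1/169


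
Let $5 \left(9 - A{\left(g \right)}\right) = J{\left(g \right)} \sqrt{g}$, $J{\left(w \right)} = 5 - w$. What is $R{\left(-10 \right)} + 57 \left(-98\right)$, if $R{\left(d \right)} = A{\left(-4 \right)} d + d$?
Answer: $-5686 + 36 i \approx -5686.0 + 36.0 i$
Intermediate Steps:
$A{\left(g \right)} = 9 - \frac{\sqrt{g} \left(5 - g\right)}{5}$ ($A{\left(g \right)} = 9 - \frac{\left(5 - g\right) \sqrt{g}}{5} = 9 - \frac{\sqrt{g} \left(5 - g\right)}{5}$)
$R{\left(d \right)} = d + d \left(9 - \frac{18 i}{5}\right)$ ($R{\left(d \right)} = \left(9 + \frac{\sqrt{-4} \left(-5 - 4\right)}{5}\right) d + d = \left(9 + \frac{1}{5} \cdot 2 i \left(-9\right)\right) d + d = \left(9 - \frac{18 i}{5}\right) d + d = d \left(9 - \frac{18 i}{5}\right) + d = d + d \left(9 - \frac{18 i}{5}\right)$)
$R{\left(-10 \right)} + 57 \left(-98\right) = \frac{1}{5} \left(-10\right) \left(50 - 18 i\right) + 57 \left(-98\right) = \left(-100 + 36 i\right) - 5586 = -5686 + 36 i$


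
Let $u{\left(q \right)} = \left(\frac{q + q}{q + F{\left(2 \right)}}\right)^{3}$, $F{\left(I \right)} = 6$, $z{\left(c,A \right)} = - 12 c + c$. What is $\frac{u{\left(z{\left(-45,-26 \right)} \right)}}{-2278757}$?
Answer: $- \frac{35937000}{10613226413491} \approx -3.3861 \cdot 10^{-6}$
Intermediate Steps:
$z{\left(c,A \right)} = - 11 c$
$u{\left(q \right)} = \frac{8 q^{3}}{\left(6 + q\right)^{3}}$ ($u{\left(q \right)} = \left(\frac{q + q}{q + 6}\right)^{3} = \left(\frac{2 q}{6 + q}\right)^{3} = \frac{8 q^{3}}{\left(6 + q\right)^{3}}$)
$\frac{u{\left(z{\left(-45,-26 \right)} \right)}}{-2278757} = \frac{8 \left(\left(-11\right) \left(-45\right)\right)^{3} \frac{1}{\left(6 - -495\right)^{3}}}{-2278757} = \frac{8 \cdot 495^{3}}{\left(6 + 495\right)^{3}} \left(- \frac{1}{2278757}\right) = 8 \cdot 121287375 \cdot \frac{1}{125751501} \left(- \frac{1}{2278757}\right) = \frac{35937000}{4657463} \left(- \frac{1}{2278757}\right) = - \frac{35937000}{10613226413491}$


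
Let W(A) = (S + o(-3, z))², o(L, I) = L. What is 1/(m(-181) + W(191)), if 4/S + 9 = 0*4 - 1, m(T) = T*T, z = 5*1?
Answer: 25/819314 ≈ 3.0513e-5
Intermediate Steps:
z = 5
m(T) = T²
S = -⅖ (S = 4/(-9 + (0*4 - 1)) = 4/(-9 + (0 - 1)) = 4/(-9 - 1) = 4/(-10) = 4*(-⅒) = -⅖ ≈ -0.40000)
W(A) = 289/25 (W(A) = (-⅖ - 3)² = (-17/5)² = 289/25)
1/(m(-181) + W(191)) = 1/((-181)² + 289/25) = 1/(32761 + 289/25) = 1/(819314/25) = 25/819314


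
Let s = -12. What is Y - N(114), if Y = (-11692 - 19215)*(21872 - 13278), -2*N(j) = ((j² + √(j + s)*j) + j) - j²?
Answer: -265614701 + 57*√102 ≈ -2.6561e+8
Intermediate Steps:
N(j) = -j/2 - j*√(-12 + j)/2 (N(j) = -(((j² + √(j - 12)*j) + j) - j²)/2 = -(((j² + √(-12 + j)*j) + j) - j²)/2 = -(((j² + j*√(-12 + j)) + j) - j²)/2 = -((j + j² + j*√(-12 + j)) - j²)/2 = -(j + j*√(-12 + j))/2 = -j/2 - j*√(-12 + j)/2)
Y = -265614758 (Y = -30907*8594 = -265614758)
Y - N(114) = -265614758 - (-1)*114*(1 + √(-12 + 114))/2 = -265614758 - (-1)*114*(1 + √102)/2 = -265614758 - (-57 - 57*√102) = -265614758 + (57 + 57*√102) = -265614701 + 57*√102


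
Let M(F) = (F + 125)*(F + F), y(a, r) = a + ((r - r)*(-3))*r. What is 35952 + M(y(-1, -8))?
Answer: 35704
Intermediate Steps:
y(a, r) = a (y(a, r) = a + (0*(-3))*r = a + 0*r = a + 0 = a)
M(F) = 2*F*(125 + F) (M(F) = (125 + F)*(2*F) = 2*F*(125 + F))
35952 + M(y(-1, -8)) = 35952 + 2*(-1)*(125 - 1) = 35952 + 2*(-1)*124 = 35952 - 248 = 35704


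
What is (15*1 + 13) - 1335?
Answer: -1307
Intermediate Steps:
(15*1 + 13) - 1335 = (15 + 13) - 1335 = 28 - 1335 = -1307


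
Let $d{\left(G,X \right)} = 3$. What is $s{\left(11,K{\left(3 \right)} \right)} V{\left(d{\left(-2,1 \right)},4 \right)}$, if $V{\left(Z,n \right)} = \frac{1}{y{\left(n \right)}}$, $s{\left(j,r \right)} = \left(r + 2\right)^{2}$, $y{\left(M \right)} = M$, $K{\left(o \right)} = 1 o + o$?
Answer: $16$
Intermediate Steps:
$K{\left(o \right)} = 2 o$ ($K{\left(o \right)} = o + o = 2 o$)
$s{\left(j,r \right)} = \left(2 + r\right)^{2}$
$V{\left(Z,n \right)} = \frac{1}{n}$
$s{\left(11,K{\left(3 \right)} \right)} V{\left(d{\left(-2,1 \right)},4 \right)} = \frac{\left(2 + 2 \cdot 3\right)^{2}}{4} = \left(2 + 6\right)^{2} \cdot \frac{1}{4} = 8^{2} \cdot \frac{1}{4} = 64 \cdot \frac{1}{4} = 16$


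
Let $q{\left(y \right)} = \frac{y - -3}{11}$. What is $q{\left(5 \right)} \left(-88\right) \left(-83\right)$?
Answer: $5312$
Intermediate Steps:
$q{\left(y \right)} = \frac{3}{11} + \frac{y}{11}$ ($q{\left(y \right)} = \left(y + 3\right) \frac{1}{11} = \left(3 + y\right) \frac{1}{11} = \frac{3}{11} + \frac{y}{11}$)
$q{\left(5 \right)} \left(-88\right) \left(-83\right) = \left(\frac{3}{11} + \frac{1}{11} \cdot 5\right) \left(-88\right) \left(-83\right) = \left(\frac{3}{11} + \frac{5}{11}\right) \left(-88\right) \left(-83\right) = \frac{8}{11} \left(-88\right) \left(-83\right) = \left(-64\right) \left(-83\right) = 5312$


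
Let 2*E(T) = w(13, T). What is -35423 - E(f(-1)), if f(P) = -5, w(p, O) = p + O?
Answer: -35427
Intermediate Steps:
w(p, O) = O + p
E(T) = 13/2 + T/2 (E(T) = (T + 13)/2 = (13 + T)/2 = 13/2 + T/2)
-35423 - E(f(-1)) = -35423 - (13/2 + (½)*(-5)) = -35423 - (13/2 - 5/2) = -35423 - 1*4 = -35423 - 4 = -35427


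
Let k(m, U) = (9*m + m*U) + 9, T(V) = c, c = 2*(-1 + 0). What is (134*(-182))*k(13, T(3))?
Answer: -2438800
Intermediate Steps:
c = -2 (c = 2*(-1) = -2)
T(V) = -2
k(m, U) = 9 + 9*m + U*m (k(m, U) = (9*m + U*m) + 9 = 9 + 9*m + U*m)
(134*(-182))*k(13, T(3)) = (134*(-182))*(9 + 9*13 - 2*13) = -24388*(9 + 117 - 26) = -24388*100 = -2438800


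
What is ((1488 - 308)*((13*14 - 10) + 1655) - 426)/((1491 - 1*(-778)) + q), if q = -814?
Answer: 718478/485 ≈ 1481.4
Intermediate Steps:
((1488 - 308)*((13*14 - 10) + 1655) - 426)/((1491 - 1*(-778)) + q) = ((1488 - 308)*((13*14 - 10) + 1655) - 426)/((1491 - 1*(-778)) - 814) = (1180*((182 - 10) + 1655) - 426)/((1491 + 778) - 814) = (1180*(172 + 1655) - 426)/(2269 - 814) = (1180*1827 - 426)/1455 = (2155860 - 426)*(1/1455) = 2155434*(1/1455) = 718478/485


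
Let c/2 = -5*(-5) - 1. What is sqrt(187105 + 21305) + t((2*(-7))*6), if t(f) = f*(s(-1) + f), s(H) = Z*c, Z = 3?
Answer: -5040 + sqrt(208410) ≈ -4583.5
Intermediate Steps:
c = 48 (c = 2*(-5*(-5) - 1) = 2*(25 - 1) = 2*24 = 48)
s(H) = 144 (s(H) = 3*48 = 144)
t(f) = f*(144 + f)
sqrt(187105 + 21305) + t((2*(-7))*6) = sqrt(187105 + 21305) + ((2*(-7))*6)*(144 + (2*(-7))*6) = sqrt(208410) + (-14*6)*(144 - 14*6) = sqrt(208410) - 84*(144 - 84) = sqrt(208410) - 84*60 = sqrt(208410) - 5040 = -5040 + sqrt(208410)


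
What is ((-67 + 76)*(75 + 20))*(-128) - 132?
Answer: -109572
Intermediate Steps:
((-67 + 76)*(75 + 20))*(-128) - 132 = (9*95)*(-128) - 132 = 855*(-128) - 132 = -109440 - 132 = -109572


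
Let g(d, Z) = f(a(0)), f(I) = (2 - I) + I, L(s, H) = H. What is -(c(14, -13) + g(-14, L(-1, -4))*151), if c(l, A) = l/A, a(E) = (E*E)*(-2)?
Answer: -3912/13 ≈ -300.92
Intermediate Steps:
a(E) = -2*E**2 (a(E) = E**2*(-2) = -2*E**2)
f(I) = 2
g(d, Z) = 2
-(c(14, -13) + g(-14, L(-1, -4))*151) = -(14/(-13) + 2*151) = -(14*(-1/13) + 302) = -(-14/13 + 302) = -1*3912/13 = -3912/13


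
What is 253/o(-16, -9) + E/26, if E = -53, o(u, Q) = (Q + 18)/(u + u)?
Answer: -210973/234 ≈ -901.59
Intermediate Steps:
o(u, Q) = (18 + Q)/(2*u) (o(u, Q) = (18 + Q)/((2*u)) = (18 + Q)*(1/(2*u)) = (18 + Q)/(2*u))
253/o(-16, -9) + E/26 = 253/(((1/2)*(18 - 9)/(-16))) - 53/26 = 253/(((1/2)*(-1/16)*9)) - 53*1/26 = 253/(-9/32) - 53/26 = 253*(-32/9) - 53/26 = -8096/9 - 53/26 = -210973/234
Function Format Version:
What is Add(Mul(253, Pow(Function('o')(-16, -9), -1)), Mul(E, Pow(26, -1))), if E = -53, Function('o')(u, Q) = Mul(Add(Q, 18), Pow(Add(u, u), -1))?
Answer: Rational(-210973, 234) ≈ -901.59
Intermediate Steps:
Function('o')(u, Q) = Mul(Rational(1, 2), Pow(u, -1), Add(18, Q)) (Function('o')(u, Q) = Mul(Add(18, Q), Pow(Mul(2, u), -1)) = Mul(Add(18, Q), Mul(Rational(1, 2), Pow(u, -1))) = Mul(Rational(1, 2), Pow(u, -1), Add(18, Q)))
Add(Mul(253, Pow(Function('o')(-16, -9), -1)), Mul(E, Pow(26, -1))) = Add(Mul(253, Pow(Mul(Rational(1, 2), Pow(-16, -1), Add(18, -9)), -1)), Mul(-53, Pow(26, -1))) = Add(Mul(253, Pow(Mul(Rational(1, 2), Rational(-1, 16), 9), -1)), Mul(-53, Rational(1, 26))) = Add(Mul(253, Pow(Rational(-9, 32), -1)), Rational(-53, 26)) = Add(Mul(253, Rational(-32, 9)), Rational(-53, 26)) = Add(Rational(-8096, 9), Rational(-53, 26)) = Rational(-210973, 234)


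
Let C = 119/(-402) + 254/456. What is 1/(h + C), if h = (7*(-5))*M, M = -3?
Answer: 5092/535989 ≈ 0.0095002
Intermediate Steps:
h = 105 (h = (7*(-5))*(-3) = -35*(-3) = 105)
C = 1329/5092 (C = 119*(-1/402) + 254*(1/456) = -119/402 + 127/228 = 1329/5092 ≈ 0.26100)
1/(h + C) = 1/(105 + 1329/5092) = 1/(535989/5092) = 5092/535989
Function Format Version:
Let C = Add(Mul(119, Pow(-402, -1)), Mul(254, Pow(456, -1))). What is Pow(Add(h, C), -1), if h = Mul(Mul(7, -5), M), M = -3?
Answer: Rational(5092, 535989) ≈ 0.0095002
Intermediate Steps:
h = 105 (h = Mul(Mul(7, -5), -3) = Mul(-35, -3) = 105)
C = Rational(1329, 5092) (C = Add(Mul(119, Rational(-1, 402)), Mul(254, Rational(1, 456))) = Add(Rational(-119, 402), Rational(127, 228)) = Rational(1329, 5092) ≈ 0.26100)
Pow(Add(h, C), -1) = Pow(Add(105, Rational(1329, 5092)), -1) = Pow(Rational(535989, 5092), -1) = Rational(5092, 535989)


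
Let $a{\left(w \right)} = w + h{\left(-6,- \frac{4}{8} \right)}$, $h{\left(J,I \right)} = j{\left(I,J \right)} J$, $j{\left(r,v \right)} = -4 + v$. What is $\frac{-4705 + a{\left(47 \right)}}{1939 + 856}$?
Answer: $- \frac{4598}{2795} \approx -1.6451$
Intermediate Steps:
$h{\left(J,I \right)} = J \left(-4 + J\right)$ ($h{\left(J,I \right)} = \left(-4 + J\right) J = J \left(-4 + J\right)$)
$a{\left(w \right)} = 60 + w$ ($a{\left(w \right)} = w - 6 \left(-4 - 6\right) = w - -60 = w + 60 = 60 + w$)
$\frac{-4705 + a{\left(47 \right)}}{1939 + 856} = \frac{-4705 + \left(60 + 47\right)}{1939 + 856} = \frac{-4705 + 107}{2795} = \left(-4598\right) \frac{1}{2795} = - \frac{4598}{2795}$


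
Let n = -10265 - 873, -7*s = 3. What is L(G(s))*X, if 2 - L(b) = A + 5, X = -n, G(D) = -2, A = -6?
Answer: 33414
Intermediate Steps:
s = -3/7 (s = -⅐*3 = -3/7 ≈ -0.42857)
n = -11138
X = 11138 (X = -1*(-11138) = 11138)
L(b) = 3 (L(b) = 2 - (-6 + 5) = 2 - 1*(-1) = 2 + 1 = 3)
L(G(s))*X = 3*11138 = 33414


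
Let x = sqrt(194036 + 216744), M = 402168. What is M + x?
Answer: 402168 + 2*sqrt(102695) ≈ 4.0281e+5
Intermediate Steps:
x = 2*sqrt(102695) (x = sqrt(410780) = 2*sqrt(102695) ≈ 640.92)
M + x = 402168 + 2*sqrt(102695)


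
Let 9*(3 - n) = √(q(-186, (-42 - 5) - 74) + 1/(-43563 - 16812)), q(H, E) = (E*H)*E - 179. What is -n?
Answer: -3 + 2*I*√99271942038885/108675 ≈ -3.0 + 183.36*I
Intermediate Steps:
q(H, E) = -179 + H*E² (q(H, E) = H*E² - 179 = -179 + H*E²)
n = 3 - 2*I*√99271942038885/108675 (n = 3 - √((-179 - 186*((-42 - 5) - 74)²) + 1/(-43563 - 16812))/9 = 3 - √((-179 - 186*(-47 - 74)²) + 1/(-60375))/9 = 3 - √((-179 - 186*(-121)²) - 1/60375)/9 = 3 - √((-179 - 186*14641) - 1/60375)/9 = 3 - √((-179 - 2723226) - 1/60375)/9 = 3 - √(-2723405 - 1/60375)/9 = 3 - 2*I*√99271942038885/108675 ≈ 3.0 - 183.36*I)
-n = -(3 - 2*I*√99271942038885/108675) = -3 + 2*I*√99271942038885/108675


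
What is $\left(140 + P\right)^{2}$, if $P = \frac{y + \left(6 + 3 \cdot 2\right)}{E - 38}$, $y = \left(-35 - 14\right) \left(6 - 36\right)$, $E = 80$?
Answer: $\frac{1505529}{49} \approx 30725.0$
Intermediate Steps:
$y = 1470$ ($y = \left(-49\right) \left(-30\right) = 1470$)
$P = \frac{247}{7}$ ($P = \frac{1470 + \left(6 + 3 \cdot 2\right)}{80 - 38} = \frac{1470 + \left(6 + 6\right)}{42} = \left(1470 + 12\right) \frac{1}{42} = 1482 \cdot \frac{1}{42} = \frac{247}{7} \approx 35.286$)
$\left(140 + P\right)^{2} = \left(140 + \frac{247}{7}\right)^{2} = \left(\frac{1227}{7}\right)^{2} = \frac{1505529}{49}$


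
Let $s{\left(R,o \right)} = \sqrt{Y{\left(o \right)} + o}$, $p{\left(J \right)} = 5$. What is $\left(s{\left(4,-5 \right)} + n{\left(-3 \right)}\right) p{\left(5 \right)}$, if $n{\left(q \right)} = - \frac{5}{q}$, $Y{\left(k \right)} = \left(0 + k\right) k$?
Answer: $\frac{25}{3} + 10 \sqrt{5} \approx 30.694$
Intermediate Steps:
$Y{\left(k \right)} = k^{2}$ ($Y{\left(k \right)} = k k = k^{2}$)
$s{\left(R,o \right)} = \sqrt{o + o^{2}}$ ($s{\left(R,o \right)} = \sqrt{o^{2} + o} = \sqrt{o + o^{2}}$)
$\left(s{\left(4,-5 \right)} + n{\left(-3 \right)}\right) p{\left(5 \right)} = \left(\sqrt{- 5 \left(1 - 5\right)} - \frac{5}{-3}\right) 5 = \left(\sqrt{\left(-5\right) \left(-4\right)} - - \frac{5}{3}\right) 5 = \left(\sqrt{20} + \frac{5}{3}\right) 5 = \left(2 \sqrt{5} + \frac{5}{3}\right) 5 = \left(\frac{5}{3} + 2 \sqrt{5}\right) 5 = \frac{25}{3} + 10 \sqrt{5}$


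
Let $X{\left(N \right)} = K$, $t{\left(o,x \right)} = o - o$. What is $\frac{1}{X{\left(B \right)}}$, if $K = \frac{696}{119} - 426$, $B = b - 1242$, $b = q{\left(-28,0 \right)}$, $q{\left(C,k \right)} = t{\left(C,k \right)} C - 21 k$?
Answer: $- \frac{119}{49998} \approx -0.0023801$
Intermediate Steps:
$t{\left(o,x \right)} = 0$
$q{\left(C,k \right)} = - 21 k$ ($q{\left(C,k \right)} = 0 C - 21 k = 0 - 21 k = - 21 k$)
$b = 0$ ($b = \left(-21\right) 0 = 0$)
$B = -1242$ ($B = 0 - 1242 = -1242$)
$K = - \frac{49998}{119}$ ($K = 696 \cdot \frac{1}{119} - 426 = \frac{696}{119} - 426 = - \frac{49998}{119} \approx -420.15$)
$X{\left(N \right)} = - \frac{49998}{119}$
$\frac{1}{X{\left(B \right)}} = \frac{1}{- \frac{49998}{119}} = - \frac{119}{49998}$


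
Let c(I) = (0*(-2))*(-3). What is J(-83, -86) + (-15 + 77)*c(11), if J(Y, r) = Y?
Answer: -83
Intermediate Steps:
c(I) = 0 (c(I) = 0*(-3) = 0)
J(-83, -86) + (-15 + 77)*c(11) = -83 + (-15 + 77)*0 = -83 + 62*0 = -83 + 0 = -83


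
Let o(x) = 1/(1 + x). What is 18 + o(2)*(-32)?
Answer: 22/3 ≈ 7.3333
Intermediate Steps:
18 + o(2)*(-32) = 18 - 32/(1 + 2) = 18 - 32/3 = 22/3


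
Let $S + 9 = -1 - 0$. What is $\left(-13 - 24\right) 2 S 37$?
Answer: $27380$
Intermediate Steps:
$S = -10$ ($S = -9 - 1 = -10$)
$\left(-13 - 24\right) 2 S 37 = \left(-13 - 24\right) 2 \left(-10\right) 37 = \left(-13 - 24\right) \left(-20\right) 37 = \left(-37\right) \left(-20\right) 37 = 740 \cdot 37 = 27380$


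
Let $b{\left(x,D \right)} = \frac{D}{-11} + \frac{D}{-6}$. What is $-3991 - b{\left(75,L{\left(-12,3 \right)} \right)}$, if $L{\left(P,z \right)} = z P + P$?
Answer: $- \frac{44037}{11} \approx -4003.4$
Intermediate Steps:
$L{\left(P,z \right)} = P + P z$ ($L{\left(P,z \right)} = P z + P = P + P z$)
$b{\left(x,D \right)} = - \frac{17 D}{66}$ ($b{\left(x,D \right)} = D \left(- \frac{1}{11}\right) + D \left(- \frac{1}{6}\right) = - \frac{D}{11} - \frac{D}{6} = - \frac{17 D}{66}$)
$-3991 - b{\left(75,L{\left(-12,3 \right)} \right)} = -3991 - - \frac{17 \left(- 12 \left(1 + 3\right)\right)}{66} = -3991 - - \frac{17 \left(\left(-12\right) 4\right)}{66} = -3991 - \left(- \frac{17}{66}\right) \left(-48\right) = -3991 - \frac{136}{11} = - \frac{44037}{11}$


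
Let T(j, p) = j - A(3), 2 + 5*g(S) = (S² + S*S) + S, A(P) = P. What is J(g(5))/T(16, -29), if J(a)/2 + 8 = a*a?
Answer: 5218/325 ≈ 16.055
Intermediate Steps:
g(S) = -⅖ + S/5 + 2*S²/5 (g(S) = -⅖ + ((S² + S*S) + S)/5 = -⅖ + ((S² + S²) + S)/5 = -⅖ + (2*S² + S)/5 = -⅖ + (S + 2*S²)/5 = -⅖ + (S/5 + 2*S²/5) = -⅖ + S/5 + 2*S²/5)
T(j, p) = -3 + j (T(j, p) = j - 1*3 = j - 3 = -3 + j)
J(a) = -16 + 2*a² (J(a) = -16 + 2*(a*a) = -16 + 2*a²)
J(g(5))/T(16, -29) = (-16 + 2*(-⅖ + (⅕)*5 + (⅖)*5²)²)/(-3 + 16) = (-16 + 2*(-⅖ + 1 + (⅖)*25)²)/13 = (-16 + 2*(-⅖ + 1 + 10)²)*(1/13) = (-16 + 2*(53/5)²)*(1/13) = (-16 + 2*(2809/25))*(1/13) = (-16 + 5618/25)*(1/13) = (5218/25)*(1/13) = 5218/325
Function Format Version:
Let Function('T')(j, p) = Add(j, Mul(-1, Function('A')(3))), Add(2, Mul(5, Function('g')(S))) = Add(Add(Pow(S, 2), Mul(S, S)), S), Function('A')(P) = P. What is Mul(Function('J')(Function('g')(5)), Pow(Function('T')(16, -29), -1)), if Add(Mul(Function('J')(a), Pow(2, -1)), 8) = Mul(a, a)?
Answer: Rational(5218, 325) ≈ 16.055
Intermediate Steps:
Function('g')(S) = Add(Rational(-2, 5), Mul(Rational(1, 5), S), Mul(Rational(2, 5), Pow(S, 2))) (Function('g')(S) = Add(Rational(-2, 5), Mul(Rational(1, 5), Add(Add(Pow(S, 2), Mul(S, S)), S))) = Add(Rational(-2, 5), Mul(Rational(1, 5), Add(Add(Pow(S, 2), Pow(S, 2)), S))) = Add(Rational(-2, 5), Mul(Rational(1, 5), Add(Mul(2, Pow(S, 2)), S))) = Add(Rational(-2, 5), Mul(Rational(1, 5), Add(S, Mul(2, Pow(S, 2))))) = Add(Rational(-2, 5), Add(Mul(Rational(1, 5), S), Mul(Rational(2, 5), Pow(S, 2)))) = Add(Rational(-2, 5), Mul(Rational(1, 5), S), Mul(Rational(2, 5), Pow(S, 2))))
Function('T')(j, p) = Add(-3, j) (Function('T')(j, p) = Add(j, Mul(-1, 3)) = Add(j, -3) = Add(-3, j))
Function('J')(a) = Add(-16, Mul(2, Pow(a, 2))) (Function('J')(a) = Add(-16, Mul(2, Mul(a, a))) = Add(-16, Mul(2, Pow(a, 2))))
Mul(Function('J')(Function('g')(5)), Pow(Function('T')(16, -29), -1)) = Mul(Add(-16, Mul(2, Pow(Add(Rational(-2, 5), Mul(Rational(1, 5), 5), Mul(Rational(2, 5), Pow(5, 2))), 2))), Pow(Add(-3, 16), -1)) = Mul(Add(-16, Mul(2, Pow(Add(Rational(-2, 5), 1, Mul(Rational(2, 5), 25)), 2))), Pow(13, -1)) = Mul(Add(-16, Mul(2, Pow(Add(Rational(-2, 5), 1, 10), 2))), Rational(1, 13)) = Mul(Add(-16, Mul(2, Pow(Rational(53, 5), 2))), Rational(1, 13)) = Mul(Add(-16, Mul(2, Rational(2809, 25))), Rational(1, 13)) = Mul(Add(-16, Rational(5618, 25)), Rational(1, 13)) = Mul(Rational(5218, 25), Rational(1, 13)) = Rational(5218, 325)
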